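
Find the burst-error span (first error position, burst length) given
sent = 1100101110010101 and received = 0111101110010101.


XOR: 1011000000000000

Burst at position 0, length 4


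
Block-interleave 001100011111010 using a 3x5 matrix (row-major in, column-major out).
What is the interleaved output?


Matrix:
  00110
  00111
  11010
Read columns: 001001110111010

001001110111010


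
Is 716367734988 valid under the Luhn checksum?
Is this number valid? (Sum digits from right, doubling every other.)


Luhn sum = 62
62 mod 10 = 2

Invalid (Luhn sum mod 10 = 2)


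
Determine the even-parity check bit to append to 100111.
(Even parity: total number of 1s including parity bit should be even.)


Number of 1s in data: 4
Parity bit: 0

0


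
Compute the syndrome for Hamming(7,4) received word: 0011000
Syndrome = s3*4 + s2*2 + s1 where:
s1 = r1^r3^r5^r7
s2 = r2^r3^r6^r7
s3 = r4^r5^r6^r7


s1=1, s2=1, s3=1

Syndrome = 7 (error at position 7)


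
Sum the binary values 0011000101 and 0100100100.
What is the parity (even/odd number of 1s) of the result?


0011000101 = 197
0100100100 = 292
Sum = 489 = 111101001
1s count = 6

even parity (6 ones in 111101001)


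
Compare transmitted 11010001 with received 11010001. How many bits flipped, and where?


XOR: 00000000

0 errors (received matches sent)


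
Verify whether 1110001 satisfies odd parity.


Number of 1s: 4

No, parity error (4 ones)


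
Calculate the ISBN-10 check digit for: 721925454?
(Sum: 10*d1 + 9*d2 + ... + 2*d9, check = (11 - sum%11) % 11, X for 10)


Weighted sum: 235
235 mod 11 = 4

Check digit: 7


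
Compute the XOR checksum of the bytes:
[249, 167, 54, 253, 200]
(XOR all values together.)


XOR chain: 249 ^ 167 ^ 54 ^ 253 ^ 200 = 93

93


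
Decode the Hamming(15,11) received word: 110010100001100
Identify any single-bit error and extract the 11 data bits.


Syndrome = 0: no error detected

Data: 01010001100 (no errors)


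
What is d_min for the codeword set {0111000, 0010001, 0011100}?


Comparing all pairs, minimum distance: 2
Can detect 1 errors, correct 0 errors

2


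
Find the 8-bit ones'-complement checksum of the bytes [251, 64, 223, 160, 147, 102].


Sum = 947 mod 256 = 179
Complement = 76

76


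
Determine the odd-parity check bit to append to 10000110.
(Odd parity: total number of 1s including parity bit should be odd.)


Number of 1s in data: 3
Parity bit: 0

0


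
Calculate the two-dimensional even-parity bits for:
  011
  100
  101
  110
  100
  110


Row parities: 010010
Column parities: 110

Row P: 010010, Col P: 110, Corner: 0


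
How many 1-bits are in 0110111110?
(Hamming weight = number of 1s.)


Counting 1s in 0110111110

7


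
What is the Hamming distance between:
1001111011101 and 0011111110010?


XOR: 1010000101111
Count of 1s: 7

7


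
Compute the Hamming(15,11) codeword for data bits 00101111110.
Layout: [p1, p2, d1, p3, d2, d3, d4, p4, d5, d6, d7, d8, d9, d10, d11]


Parity bits: p1=1, p2=0, p3=0, p4=0

100001001111110


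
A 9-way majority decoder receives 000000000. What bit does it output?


Ones: 0 out of 9
Threshold: 5

0 (0/9 voted 1)


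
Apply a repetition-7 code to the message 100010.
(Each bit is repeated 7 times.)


Each bit -> 7 copies

111111100000000000000000000011111110000000


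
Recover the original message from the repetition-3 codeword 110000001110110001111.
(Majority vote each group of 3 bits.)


Groups: 110, 000, 001, 110, 110, 001, 111
Majority votes: 1001101

1001101


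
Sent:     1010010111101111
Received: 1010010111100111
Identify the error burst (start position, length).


XOR: 0000000000001000

Burst at position 12, length 1


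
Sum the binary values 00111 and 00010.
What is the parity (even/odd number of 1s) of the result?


00111 = 7
00010 = 2
Sum = 9 = 1001
1s count = 2

even parity (2 ones in 1001)


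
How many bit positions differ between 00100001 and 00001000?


XOR: 00101001
Count of 1s: 3

3


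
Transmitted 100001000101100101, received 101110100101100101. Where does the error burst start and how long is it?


XOR: 001111100000000000

Burst at position 2, length 5


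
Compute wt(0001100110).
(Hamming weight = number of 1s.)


Counting 1s in 0001100110

4


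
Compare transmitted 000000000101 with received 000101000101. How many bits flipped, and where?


XOR: 000101000000

2 error(s) at position(s): 3, 5


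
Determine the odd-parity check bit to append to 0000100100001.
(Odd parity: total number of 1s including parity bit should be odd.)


Number of 1s in data: 3
Parity bit: 0

0


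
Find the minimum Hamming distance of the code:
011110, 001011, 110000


Comparing all pairs, minimum distance: 3
Can detect 2 errors, correct 1 errors

3


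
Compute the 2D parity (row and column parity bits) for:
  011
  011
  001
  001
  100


Row parities: 00111
Column parities: 100

Row P: 00111, Col P: 100, Corner: 1


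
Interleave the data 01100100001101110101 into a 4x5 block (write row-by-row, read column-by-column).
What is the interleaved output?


Matrix:
  01100
  10000
  11011
  10101
Read columns: 01111010100100100011

01111010100100100011


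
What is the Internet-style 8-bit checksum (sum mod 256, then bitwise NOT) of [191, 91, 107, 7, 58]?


Sum = 454 mod 256 = 198
Complement = 57

57


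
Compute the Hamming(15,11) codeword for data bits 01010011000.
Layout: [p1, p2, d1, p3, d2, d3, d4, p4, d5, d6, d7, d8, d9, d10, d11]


Parity bits: p1=1, p2=0, p3=1, p4=0

100110100011000


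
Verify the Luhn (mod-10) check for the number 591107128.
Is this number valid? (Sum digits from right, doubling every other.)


Luhn sum = 35
35 mod 10 = 5

Invalid (Luhn sum mod 10 = 5)


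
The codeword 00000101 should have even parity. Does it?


Number of 1s: 2

Yes, parity is correct (2 ones)


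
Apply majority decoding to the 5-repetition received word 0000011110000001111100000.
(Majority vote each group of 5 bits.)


Groups: 00000, 11110, 00000, 11111, 00000
Majority votes: 01010

01010


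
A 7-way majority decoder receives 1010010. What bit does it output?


Ones: 3 out of 7
Threshold: 4

0 (3/7 voted 1)


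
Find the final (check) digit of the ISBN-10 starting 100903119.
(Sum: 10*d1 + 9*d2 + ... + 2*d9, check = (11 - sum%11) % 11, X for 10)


Weighted sum: 113
113 mod 11 = 3

Check digit: 8


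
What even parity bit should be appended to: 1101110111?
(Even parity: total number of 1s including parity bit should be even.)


Number of 1s in data: 8
Parity bit: 0

0


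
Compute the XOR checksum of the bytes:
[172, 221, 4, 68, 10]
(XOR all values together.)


XOR chain: 172 ^ 221 ^ 4 ^ 68 ^ 10 = 59

59


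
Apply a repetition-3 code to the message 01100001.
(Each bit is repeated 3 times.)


Each bit -> 3 copies

000111111000000000000111


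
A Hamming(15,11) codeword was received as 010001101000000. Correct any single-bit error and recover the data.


Syndrome = 10: error at position 10

Data: 00111100000 (corrected bit 10)


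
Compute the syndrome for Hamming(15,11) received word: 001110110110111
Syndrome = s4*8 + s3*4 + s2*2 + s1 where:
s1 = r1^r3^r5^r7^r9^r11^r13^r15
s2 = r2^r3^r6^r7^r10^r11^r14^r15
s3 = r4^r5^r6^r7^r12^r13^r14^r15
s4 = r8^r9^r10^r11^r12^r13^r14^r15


s1=0, s2=0, s3=0, s4=0

Syndrome = 0 (no error)


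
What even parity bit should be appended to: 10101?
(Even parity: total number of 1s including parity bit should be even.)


Number of 1s in data: 3
Parity bit: 1

1


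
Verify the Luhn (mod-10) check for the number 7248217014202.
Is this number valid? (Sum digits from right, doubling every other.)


Luhn sum = 46
46 mod 10 = 6

Invalid (Luhn sum mod 10 = 6)


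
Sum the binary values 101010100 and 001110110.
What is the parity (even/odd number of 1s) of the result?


101010100 = 340
001110110 = 118
Sum = 458 = 111001010
1s count = 5

odd parity (5 ones in 111001010)


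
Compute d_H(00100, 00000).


XOR: 00100
Count of 1s: 1

1


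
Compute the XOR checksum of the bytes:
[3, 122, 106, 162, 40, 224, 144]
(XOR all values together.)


XOR chain: 3 ^ 122 ^ 106 ^ 162 ^ 40 ^ 224 ^ 144 = 233

233


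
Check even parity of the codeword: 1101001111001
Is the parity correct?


Number of 1s: 8

Yes, parity is correct (8 ones)


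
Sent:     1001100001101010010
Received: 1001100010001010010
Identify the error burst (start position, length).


XOR: 0000000011100000000

Burst at position 8, length 3


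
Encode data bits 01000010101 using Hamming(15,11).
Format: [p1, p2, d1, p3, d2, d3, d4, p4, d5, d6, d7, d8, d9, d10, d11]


Parity bits: p1=0, p2=0, p3=1, p4=1

000110010010101


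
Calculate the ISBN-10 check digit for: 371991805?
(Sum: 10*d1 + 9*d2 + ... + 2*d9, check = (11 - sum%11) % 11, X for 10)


Weighted sum: 265
265 mod 11 = 1

Check digit: X


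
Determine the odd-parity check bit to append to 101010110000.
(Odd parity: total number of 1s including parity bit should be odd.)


Number of 1s in data: 5
Parity bit: 0

0


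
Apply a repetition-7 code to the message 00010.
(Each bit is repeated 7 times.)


Each bit -> 7 copies

00000000000000000000011111110000000


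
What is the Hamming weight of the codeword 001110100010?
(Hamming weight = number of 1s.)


Counting 1s in 001110100010

5


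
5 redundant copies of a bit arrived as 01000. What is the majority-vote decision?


Ones: 1 out of 5
Threshold: 3

0 (1/5 voted 1)


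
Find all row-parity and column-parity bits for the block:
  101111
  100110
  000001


Row parities: 111
Column parities: 001000

Row P: 111, Col P: 001000, Corner: 1


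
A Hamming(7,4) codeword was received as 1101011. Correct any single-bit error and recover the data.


Syndrome = 6: error at position 6

Data: 0001 (corrected bit 6)


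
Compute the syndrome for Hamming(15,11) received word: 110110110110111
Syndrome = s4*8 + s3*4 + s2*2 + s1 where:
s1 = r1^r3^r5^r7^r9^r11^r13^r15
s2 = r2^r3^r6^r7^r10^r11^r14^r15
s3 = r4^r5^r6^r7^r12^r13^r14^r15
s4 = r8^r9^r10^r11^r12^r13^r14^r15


s1=0, s2=0, s3=0, s4=0

Syndrome = 0 (no error)


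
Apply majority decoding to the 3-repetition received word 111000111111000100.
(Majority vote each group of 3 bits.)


Groups: 111, 000, 111, 111, 000, 100
Majority votes: 101100

101100


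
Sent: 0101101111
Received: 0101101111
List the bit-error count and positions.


XOR: 0000000000

0 errors (received matches sent)


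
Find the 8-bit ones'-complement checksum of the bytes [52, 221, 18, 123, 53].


Sum = 467 mod 256 = 211
Complement = 44

44


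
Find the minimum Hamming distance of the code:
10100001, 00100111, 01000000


Comparing all pairs, minimum distance: 3
Can detect 2 errors, correct 1 errors

3


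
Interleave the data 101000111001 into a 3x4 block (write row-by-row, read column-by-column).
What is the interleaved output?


Matrix:
  1010
  0011
  1001
Read columns: 101000110011

101000110011


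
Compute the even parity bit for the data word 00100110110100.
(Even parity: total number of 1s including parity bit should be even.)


Number of 1s in data: 6
Parity bit: 0

0


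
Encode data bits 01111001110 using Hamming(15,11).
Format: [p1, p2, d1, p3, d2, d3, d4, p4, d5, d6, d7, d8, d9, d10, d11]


Parity bits: p1=0, p2=1, p3=0, p4=0

010011101001110


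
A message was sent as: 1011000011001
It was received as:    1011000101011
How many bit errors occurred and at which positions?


XOR: 0000000110010

3 error(s) at position(s): 7, 8, 11


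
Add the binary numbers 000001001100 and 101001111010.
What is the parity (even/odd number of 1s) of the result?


000001001100 = 76
101001111010 = 2682
Sum = 2758 = 101011000110
1s count = 6

even parity (6 ones in 101011000110)


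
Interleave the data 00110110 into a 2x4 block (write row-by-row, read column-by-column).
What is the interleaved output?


Matrix:
  0011
  0110
Read columns: 00011110

00011110


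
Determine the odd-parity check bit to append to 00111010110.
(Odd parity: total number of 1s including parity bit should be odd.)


Number of 1s in data: 6
Parity bit: 1

1


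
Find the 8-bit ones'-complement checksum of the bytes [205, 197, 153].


Sum = 555 mod 256 = 43
Complement = 212

212


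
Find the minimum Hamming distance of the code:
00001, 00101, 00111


Comparing all pairs, minimum distance: 1
Can detect 0 errors, correct 0 errors

1


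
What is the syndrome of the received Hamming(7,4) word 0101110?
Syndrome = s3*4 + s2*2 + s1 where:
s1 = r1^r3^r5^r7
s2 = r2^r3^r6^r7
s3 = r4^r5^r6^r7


s1=1, s2=0, s3=1

Syndrome = 5 (error at position 5)


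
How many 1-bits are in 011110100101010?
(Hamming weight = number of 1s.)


Counting 1s in 011110100101010

8


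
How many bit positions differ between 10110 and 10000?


XOR: 00110
Count of 1s: 2

2


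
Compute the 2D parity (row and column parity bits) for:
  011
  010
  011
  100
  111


Row parities: 01011
Column parities: 001

Row P: 01011, Col P: 001, Corner: 1


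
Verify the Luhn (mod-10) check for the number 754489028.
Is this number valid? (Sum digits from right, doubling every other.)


Luhn sum = 49
49 mod 10 = 9

Invalid (Luhn sum mod 10 = 9)


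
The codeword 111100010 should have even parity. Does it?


Number of 1s: 5

No, parity error (5 ones)


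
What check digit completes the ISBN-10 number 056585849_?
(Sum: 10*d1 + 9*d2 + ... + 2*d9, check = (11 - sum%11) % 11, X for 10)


Weighted sum: 263
263 mod 11 = 10

Check digit: 1


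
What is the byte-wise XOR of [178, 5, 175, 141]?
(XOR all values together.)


XOR chain: 178 ^ 5 ^ 175 ^ 141 = 149

149


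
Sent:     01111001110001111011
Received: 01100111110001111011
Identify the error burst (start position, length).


XOR: 00011110000000000000

Burst at position 3, length 4


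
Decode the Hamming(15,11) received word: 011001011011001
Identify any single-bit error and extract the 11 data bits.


Syndrome = 14: error at position 14

Data: 10101011011 (corrected bit 14)


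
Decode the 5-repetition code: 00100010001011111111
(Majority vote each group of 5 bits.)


Groups: 00100, 01000, 10111, 11111
Majority votes: 0011

0011


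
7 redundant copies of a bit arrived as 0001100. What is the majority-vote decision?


Ones: 2 out of 7
Threshold: 4

0 (2/7 voted 1)


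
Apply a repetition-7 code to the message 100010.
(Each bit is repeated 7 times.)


Each bit -> 7 copies

111111100000000000000000000011111110000000


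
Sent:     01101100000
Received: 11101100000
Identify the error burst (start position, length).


XOR: 10000000000

Burst at position 0, length 1


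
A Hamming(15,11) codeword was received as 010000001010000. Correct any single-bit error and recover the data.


Syndrome = 0: no error detected

Data: 00001010000 (no errors)


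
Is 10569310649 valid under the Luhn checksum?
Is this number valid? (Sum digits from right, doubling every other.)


Luhn sum = 48
48 mod 10 = 8

Invalid (Luhn sum mod 10 = 8)


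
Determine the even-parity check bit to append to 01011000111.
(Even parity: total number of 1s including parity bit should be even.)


Number of 1s in data: 6
Parity bit: 0

0


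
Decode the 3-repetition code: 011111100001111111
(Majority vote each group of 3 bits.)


Groups: 011, 111, 100, 001, 111, 111
Majority votes: 110011

110011


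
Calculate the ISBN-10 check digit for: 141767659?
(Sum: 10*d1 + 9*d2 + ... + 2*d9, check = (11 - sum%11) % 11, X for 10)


Weighted sum: 231
231 mod 11 = 0

Check digit: 0


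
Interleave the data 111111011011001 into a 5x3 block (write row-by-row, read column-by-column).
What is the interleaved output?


Matrix:
  111
  111
  011
  011
  001
Read columns: 110001111011111

110001111011111


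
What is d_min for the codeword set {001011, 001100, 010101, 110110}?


Comparing all pairs, minimum distance: 3
Can detect 2 errors, correct 1 errors

3


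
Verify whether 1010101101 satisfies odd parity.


Number of 1s: 6

No, parity error (6 ones)


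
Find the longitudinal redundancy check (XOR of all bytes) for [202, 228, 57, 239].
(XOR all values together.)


XOR chain: 202 ^ 228 ^ 57 ^ 239 = 248

248


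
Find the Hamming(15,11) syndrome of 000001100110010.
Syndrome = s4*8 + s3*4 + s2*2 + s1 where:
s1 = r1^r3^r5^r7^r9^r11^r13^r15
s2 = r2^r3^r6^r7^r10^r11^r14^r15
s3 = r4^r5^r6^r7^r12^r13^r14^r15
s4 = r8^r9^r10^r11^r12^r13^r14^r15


s1=0, s2=1, s3=1, s4=1

Syndrome = 14 (error at position 14)


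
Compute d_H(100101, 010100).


XOR: 110001
Count of 1s: 3

3


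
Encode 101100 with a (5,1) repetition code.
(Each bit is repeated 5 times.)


Each bit -> 5 copies

111110000011111111110000000000


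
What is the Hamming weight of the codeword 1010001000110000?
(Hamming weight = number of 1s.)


Counting 1s in 1010001000110000

5


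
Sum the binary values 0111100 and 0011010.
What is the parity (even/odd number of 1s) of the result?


0111100 = 60
0011010 = 26
Sum = 86 = 1010110
1s count = 4

even parity (4 ones in 1010110)


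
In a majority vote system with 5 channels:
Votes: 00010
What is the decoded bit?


Ones: 1 out of 5
Threshold: 3

0 (1/5 voted 1)


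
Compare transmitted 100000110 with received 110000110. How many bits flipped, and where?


XOR: 010000000

1 error(s) at position(s): 1


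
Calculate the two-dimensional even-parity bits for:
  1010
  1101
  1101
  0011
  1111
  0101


Row parities: 011000
Column parities: 0011

Row P: 011000, Col P: 0011, Corner: 0


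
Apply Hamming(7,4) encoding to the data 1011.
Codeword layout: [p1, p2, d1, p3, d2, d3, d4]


Parity bits: p1=0, p2=1, p3=0

0110011


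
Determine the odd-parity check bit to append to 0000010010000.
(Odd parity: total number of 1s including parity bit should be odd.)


Number of 1s in data: 2
Parity bit: 1

1


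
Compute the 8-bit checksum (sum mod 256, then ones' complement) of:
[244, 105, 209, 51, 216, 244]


Sum = 1069 mod 256 = 45
Complement = 210

210


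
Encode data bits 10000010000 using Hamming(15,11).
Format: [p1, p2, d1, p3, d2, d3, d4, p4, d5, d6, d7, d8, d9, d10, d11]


Parity bits: p1=0, p2=0, p3=0, p4=1

001000010010000


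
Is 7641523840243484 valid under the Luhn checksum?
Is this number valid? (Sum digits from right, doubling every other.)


Luhn sum = 74
74 mod 10 = 4

Invalid (Luhn sum mod 10 = 4)


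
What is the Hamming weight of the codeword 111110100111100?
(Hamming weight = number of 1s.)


Counting 1s in 111110100111100

10


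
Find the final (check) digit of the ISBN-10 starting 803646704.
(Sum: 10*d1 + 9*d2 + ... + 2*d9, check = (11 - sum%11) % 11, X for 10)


Weighted sum: 236
236 mod 11 = 5

Check digit: 6


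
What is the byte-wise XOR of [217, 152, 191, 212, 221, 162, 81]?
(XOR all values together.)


XOR chain: 217 ^ 152 ^ 191 ^ 212 ^ 221 ^ 162 ^ 81 = 4

4


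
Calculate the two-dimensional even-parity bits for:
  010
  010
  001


Row parities: 111
Column parities: 001

Row P: 111, Col P: 001, Corner: 1


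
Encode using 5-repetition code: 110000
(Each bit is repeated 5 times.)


Each bit -> 5 copies

111111111100000000000000000000


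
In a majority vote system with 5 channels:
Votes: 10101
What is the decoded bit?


Ones: 3 out of 5
Threshold: 3

1 (3/5 voted 1)


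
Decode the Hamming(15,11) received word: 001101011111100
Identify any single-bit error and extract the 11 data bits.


Syndrome = 0: no error detected

Data: 10101111100 (no errors)


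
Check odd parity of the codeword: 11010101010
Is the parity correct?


Number of 1s: 6

No, parity error (6 ones)


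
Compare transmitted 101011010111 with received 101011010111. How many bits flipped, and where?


XOR: 000000000000

0 errors (received matches sent)


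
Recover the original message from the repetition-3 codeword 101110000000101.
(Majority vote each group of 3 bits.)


Groups: 101, 110, 000, 000, 101
Majority votes: 11001

11001


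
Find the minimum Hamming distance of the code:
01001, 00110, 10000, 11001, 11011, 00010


Comparing all pairs, minimum distance: 1
Can detect 0 errors, correct 0 errors

1


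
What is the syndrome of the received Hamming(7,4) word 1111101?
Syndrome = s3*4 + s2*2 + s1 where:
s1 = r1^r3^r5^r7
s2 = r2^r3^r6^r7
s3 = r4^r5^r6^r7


s1=0, s2=1, s3=1

Syndrome = 6 (error at position 6)


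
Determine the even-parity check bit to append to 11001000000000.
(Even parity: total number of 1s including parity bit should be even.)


Number of 1s in data: 3
Parity bit: 1

1


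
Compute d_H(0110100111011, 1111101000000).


XOR: 1001001111011
Count of 1s: 8

8


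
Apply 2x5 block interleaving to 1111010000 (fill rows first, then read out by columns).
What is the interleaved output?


Matrix:
  11110
  10000
Read columns: 1110101000

1110101000


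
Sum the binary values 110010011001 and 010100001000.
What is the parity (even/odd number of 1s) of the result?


110010011001 = 3225
010100001000 = 1288
Sum = 4513 = 1000110100001
1s count = 5

odd parity (5 ones in 1000110100001)


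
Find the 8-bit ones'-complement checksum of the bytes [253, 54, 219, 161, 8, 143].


Sum = 838 mod 256 = 70
Complement = 185

185


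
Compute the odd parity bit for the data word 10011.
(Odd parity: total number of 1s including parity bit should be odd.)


Number of 1s in data: 3
Parity bit: 0

0


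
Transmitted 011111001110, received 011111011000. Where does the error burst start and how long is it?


XOR: 000000010110

Burst at position 7, length 4


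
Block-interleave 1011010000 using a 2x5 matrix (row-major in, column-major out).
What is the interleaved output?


Matrix:
  10110
  10000
Read columns: 1100101000

1100101000


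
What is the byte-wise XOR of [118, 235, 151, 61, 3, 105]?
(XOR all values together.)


XOR chain: 118 ^ 235 ^ 151 ^ 61 ^ 3 ^ 105 = 93

93


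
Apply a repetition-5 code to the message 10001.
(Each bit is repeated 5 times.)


Each bit -> 5 copies

1111100000000000000011111


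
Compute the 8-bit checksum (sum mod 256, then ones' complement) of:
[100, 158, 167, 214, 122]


Sum = 761 mod 256 = 249
Complement = 6

6


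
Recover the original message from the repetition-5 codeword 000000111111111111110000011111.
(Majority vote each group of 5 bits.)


Groups: 00000, 01111, 11111, 11111, 00000, 11111
Majority votes: 011101

011101


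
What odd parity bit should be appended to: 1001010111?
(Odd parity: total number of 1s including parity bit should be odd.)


Number of 1s in data: 6
Parity bit: 1

1


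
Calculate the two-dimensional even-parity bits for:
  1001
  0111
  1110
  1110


Row parities: 0111
Column parities: 1110

Row P: 0111, Col P: 1110, Corner: 1


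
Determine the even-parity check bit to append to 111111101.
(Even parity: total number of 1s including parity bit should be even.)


Number of 1s in data: 8
Parity bit: 0

0


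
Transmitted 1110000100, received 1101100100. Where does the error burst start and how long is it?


XOR: 0011100000

Burst at position 2, length 3


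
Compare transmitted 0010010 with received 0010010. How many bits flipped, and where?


XOR: 0000000

0 errors (received matches sent)


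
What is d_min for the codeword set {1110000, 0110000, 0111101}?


Comparing all pairs, minimum distance: 1
Can detect 0 errors, correct 0 errors

1


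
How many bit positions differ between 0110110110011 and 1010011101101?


XOR: 1100101011110
Count of 1s: 8

8


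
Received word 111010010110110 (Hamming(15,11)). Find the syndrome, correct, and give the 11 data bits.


Syndrome = 15: error at position 15

Data: 11000110111 (corrected bit 15)


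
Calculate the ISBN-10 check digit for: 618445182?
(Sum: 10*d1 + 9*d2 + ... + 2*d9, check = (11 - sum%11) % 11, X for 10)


Weighted sum: 242
242 mod 11 = 0

Check digit: 0


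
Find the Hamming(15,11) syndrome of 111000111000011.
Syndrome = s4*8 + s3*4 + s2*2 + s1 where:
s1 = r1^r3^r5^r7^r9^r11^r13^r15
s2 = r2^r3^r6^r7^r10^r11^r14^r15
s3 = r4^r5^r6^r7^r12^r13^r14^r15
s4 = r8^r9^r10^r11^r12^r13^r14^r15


s1=1, s2=1, s3=1, s4=0

Syndrome = 7 (error at position 7)


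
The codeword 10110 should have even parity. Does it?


Number of 1s: 3

No, parity error (3 ones)


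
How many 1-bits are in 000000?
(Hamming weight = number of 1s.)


Counting 1s in 000000

0


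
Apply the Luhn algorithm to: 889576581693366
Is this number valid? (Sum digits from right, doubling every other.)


Luhn sum = 78
78 mod 10 = 8

Invalid (Luhn sum mod 10 = 8)


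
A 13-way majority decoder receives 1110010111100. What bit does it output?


Ones: 8 out of 13
Threshold: 7

1 (8/13 voted 1)


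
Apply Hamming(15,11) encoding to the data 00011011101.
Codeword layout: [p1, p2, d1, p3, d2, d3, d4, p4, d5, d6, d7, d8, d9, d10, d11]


Parity bits: p1=1, p2=1, p3=0, p4=1

110000111011101


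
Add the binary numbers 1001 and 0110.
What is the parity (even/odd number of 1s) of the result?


1001 = 9
0110 = 6
Sum = 15 = 1111
1s count = 4

even parity (4 ones in 1111)


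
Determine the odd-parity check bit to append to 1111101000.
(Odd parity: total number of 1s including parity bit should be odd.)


Number of 1s in data: 6
Parity bit: 1

1


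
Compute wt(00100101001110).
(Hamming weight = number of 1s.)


Counting 1s in 00100101001110

6


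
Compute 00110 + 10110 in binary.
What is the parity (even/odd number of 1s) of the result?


00110 = 6
10110 = 22
Sum = 28 = 11100
1s count = 3

odd parity (3 ones in 11100)


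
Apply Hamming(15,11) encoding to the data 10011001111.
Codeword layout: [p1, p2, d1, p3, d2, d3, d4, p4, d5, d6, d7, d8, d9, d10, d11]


Parity bits: p1=1, p2=0, p3=1, p4=1

101100111001111


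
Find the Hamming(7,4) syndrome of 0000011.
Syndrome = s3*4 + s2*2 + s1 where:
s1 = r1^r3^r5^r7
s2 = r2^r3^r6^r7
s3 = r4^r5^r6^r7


s1=1, s2=0, s3=0

Syndrome = 1 (error at position 1)


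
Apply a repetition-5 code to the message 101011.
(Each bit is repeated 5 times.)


Each bit -> 5 copies

111110000011111000001111111111


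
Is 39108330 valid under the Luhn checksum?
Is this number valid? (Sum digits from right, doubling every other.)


Luhn sum = 33
33 mod 10 = 3

Invalid (Luhn sum mod 10 = 3)


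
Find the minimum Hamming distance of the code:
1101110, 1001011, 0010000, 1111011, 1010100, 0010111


Comparing all pairs, minimum distance: 2
Can detect 1 errors, correct 0 errors

2


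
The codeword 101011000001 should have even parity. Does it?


Number of 1s: 5

No, parity error (5 ones)


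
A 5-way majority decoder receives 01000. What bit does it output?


Ones: 1 out of 5
Threshold: 3

0 (1/5 voted 1)


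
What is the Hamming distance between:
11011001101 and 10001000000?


XOR: 01010001101
Count of 1s: 5

5


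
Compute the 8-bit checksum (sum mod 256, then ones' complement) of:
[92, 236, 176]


Sum = 504 mod 256 = 248
Complement = 7

7


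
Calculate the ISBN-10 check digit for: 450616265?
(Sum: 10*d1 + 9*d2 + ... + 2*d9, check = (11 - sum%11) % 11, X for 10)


Weighted sum: 199
199 mod 11 = 1

Check digit: X


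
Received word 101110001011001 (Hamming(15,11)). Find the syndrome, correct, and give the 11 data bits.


Syndrome = 2: error at position 2

Data: 11001011001 (corrected bit 2)


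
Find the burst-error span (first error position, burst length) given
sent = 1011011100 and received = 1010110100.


XOR: 0001101000

Burst at position 3, length 4


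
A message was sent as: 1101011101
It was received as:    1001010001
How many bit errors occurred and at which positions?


XOR: 0100001100

3 error(s) at position(s): 1, 6, 7


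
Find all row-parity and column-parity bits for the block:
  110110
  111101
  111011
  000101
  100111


Row parities: 01100
Column parities: 010010

Row P: 01100, Col P: 010010, Corner: 0


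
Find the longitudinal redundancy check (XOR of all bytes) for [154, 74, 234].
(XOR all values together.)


XOR chain: 154 ^ 74 ^ 234 = 58

58


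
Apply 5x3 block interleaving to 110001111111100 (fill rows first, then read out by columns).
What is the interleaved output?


Matrix:
  110
  001
  111
  111
  100
Read columns: 101111011001110

101111011001110


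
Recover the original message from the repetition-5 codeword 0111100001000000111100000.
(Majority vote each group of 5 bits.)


Groups: 01111, 00001, 00000, 01111, 00000
Majority votes: 10010

10010


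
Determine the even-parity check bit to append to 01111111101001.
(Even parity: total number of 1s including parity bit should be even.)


Number of 1s in data: 10
Parity bit: 0

0


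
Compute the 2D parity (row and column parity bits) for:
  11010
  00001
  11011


Row parities: 110
Column parities: 00000

Row P: 110, Col P: 00000, Corner: 0


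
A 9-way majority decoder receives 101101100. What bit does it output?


Ones: 5 out of 9
Threshold: 5

1 (5/9 voted 1)


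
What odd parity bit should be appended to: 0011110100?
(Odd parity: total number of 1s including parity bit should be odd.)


Number of 1s in data: 5
Parity bit: 0

0


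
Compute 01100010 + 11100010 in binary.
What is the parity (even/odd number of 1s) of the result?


01100010 = 98
11100010 = 226
Sum = 324 = 101000100
1s count = 3

odd parity (3 ones in 101000100)


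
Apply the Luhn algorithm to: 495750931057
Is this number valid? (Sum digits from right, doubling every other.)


Luhn sum = 48
48 mod 10 = 8

Invalid (Luhn sum mod 10 = 8)


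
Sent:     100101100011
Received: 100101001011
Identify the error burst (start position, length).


XOR: 000000101000

Burst at position 6, length 3


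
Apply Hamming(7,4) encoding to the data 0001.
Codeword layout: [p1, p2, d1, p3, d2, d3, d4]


Parity bits: p1=1, p2=1, p3=1

1101001


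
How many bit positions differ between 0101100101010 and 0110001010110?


XOR: 0011101111100
Count of 1s: 8

8


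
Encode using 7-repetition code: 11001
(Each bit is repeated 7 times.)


Each bit -> 7 copies

11111111111111000000000000001111111


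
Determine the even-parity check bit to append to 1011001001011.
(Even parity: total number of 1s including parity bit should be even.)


Number of 1s in data: 7
Parity bit: 1

1


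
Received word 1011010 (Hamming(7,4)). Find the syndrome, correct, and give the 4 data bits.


Syndrome = 0: no error detected

Data: 1010 (no errors)


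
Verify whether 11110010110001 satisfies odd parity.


Number of 1s: 8

No, parity error (8 ones)


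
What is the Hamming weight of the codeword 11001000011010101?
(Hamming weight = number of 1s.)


Counting 1s in 11001000011010101

8


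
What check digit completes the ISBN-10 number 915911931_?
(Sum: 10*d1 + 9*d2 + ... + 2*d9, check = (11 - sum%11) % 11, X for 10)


Weighted sum: 260
260 mod 11 = 7

Check digit: 4


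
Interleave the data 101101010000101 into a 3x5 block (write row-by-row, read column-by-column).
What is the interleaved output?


Matrix:
  10110
  10100
  00101
Read columns: 110000111100001

110000111100001


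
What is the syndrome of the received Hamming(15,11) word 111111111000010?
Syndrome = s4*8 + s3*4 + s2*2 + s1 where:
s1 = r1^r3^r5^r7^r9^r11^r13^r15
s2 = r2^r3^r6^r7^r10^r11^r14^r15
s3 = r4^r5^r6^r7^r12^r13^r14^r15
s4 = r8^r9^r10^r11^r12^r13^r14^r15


s1=1, s2=1, s3=1, s4=1

Syndrome = 15 (error at position 15)


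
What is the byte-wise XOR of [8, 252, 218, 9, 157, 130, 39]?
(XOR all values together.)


XOR chain: 8 ^ 252 ^ 218 ^ 9 ^ 157 ^ 130 ^ 39 = 31

31


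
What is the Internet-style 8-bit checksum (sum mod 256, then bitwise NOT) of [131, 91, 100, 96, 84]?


Sum = 502 mod 256 = 246
Complement = 9

9


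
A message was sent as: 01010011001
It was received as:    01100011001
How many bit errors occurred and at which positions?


XOR: 00110000000

2 error(s) at position(s): 2, 3


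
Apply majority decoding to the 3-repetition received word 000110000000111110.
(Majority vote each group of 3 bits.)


Groups: 000, 110, 000, 000, 111, 110
Majority votes: 010011

010011


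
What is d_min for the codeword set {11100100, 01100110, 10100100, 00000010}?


Comparing all pairs, minimum distance: 1
Can detect 0 errors, correct 0 errors

1


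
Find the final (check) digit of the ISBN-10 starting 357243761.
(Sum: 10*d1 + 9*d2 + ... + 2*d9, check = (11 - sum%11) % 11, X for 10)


Weighted sum: 232
232 mod 11 = 1

Check digit: X


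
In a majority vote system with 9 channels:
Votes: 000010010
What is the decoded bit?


Ones: 2 out of 9
Threshold: 5

0 (2/9 voted 1)


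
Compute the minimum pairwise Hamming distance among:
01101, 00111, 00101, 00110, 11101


Comparing all pairs, minimum distance: 1
Can detect 0 errors, correct 0 errors

1


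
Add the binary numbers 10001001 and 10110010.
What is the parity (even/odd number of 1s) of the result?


10001001 = 137
10110010 = 178
Sum = 315 = 100111011
1s count = 6

even parity (6 ones in 100111011)


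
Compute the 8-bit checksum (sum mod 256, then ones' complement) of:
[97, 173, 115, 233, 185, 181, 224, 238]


Sum = 1446 mod 256 = 166
Complement = 89

89


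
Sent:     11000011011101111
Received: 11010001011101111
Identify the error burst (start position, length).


XOR: 00010010000000000

Burst at position 3, length 4


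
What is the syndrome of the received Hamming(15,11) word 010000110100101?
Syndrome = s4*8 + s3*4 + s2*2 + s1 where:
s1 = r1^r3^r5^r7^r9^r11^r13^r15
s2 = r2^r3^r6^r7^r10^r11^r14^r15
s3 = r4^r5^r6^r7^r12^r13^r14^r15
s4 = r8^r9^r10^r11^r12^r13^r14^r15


s1=1, s2=0, s3=1, s4=0

Syndrome = 5 (error at position 5)


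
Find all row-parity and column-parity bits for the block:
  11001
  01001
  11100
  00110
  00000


Row parities: 10100
Column parities: 01010

Row P: 10100, Col P: 01010, Corner: 0


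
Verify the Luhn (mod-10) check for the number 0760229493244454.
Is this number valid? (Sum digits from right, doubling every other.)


Luhn sum = 66
66 mod 10 = 6

Invalid (Luhn sum mod 10 = 6)


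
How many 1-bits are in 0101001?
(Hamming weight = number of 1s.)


Counting 1s in 0101001

3


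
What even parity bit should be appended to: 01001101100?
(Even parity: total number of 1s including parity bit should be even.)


Number of 1s in data: 5
Parity bit: 1

1


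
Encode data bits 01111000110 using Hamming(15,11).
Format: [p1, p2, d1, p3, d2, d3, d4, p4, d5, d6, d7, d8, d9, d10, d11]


Parity bits: p1=0, p2=1, p3=1, p4=1

010111111000110


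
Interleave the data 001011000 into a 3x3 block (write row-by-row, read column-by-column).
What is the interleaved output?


Matrix:
  001
  011
  000
Read columns: 000010110

000010110


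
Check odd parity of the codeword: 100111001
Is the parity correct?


Number of 1s: 5

Yes, parity is correct (5 ones)


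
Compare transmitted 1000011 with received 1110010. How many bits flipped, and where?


XOR: 0110001

3 error(s) at position(s): 1, 2, 6


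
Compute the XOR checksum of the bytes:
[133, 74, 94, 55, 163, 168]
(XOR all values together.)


XOR chain: 133 ^ 74 ^ 94 ^ 55 ^ 163 ^ 168 = 173

173


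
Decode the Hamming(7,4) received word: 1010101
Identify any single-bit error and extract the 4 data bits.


Syndrome = 0: no error detected

Data: 1101 (no errors)


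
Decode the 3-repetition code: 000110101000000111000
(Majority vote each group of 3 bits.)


Groups: 000, 110, 101, 000, 000, 111, 000
Majority votes: 0110010

0110010


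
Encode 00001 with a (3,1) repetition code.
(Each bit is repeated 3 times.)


Each bit -> 3 copies

000000000000111


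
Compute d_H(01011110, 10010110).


XOR: 11001000
Count of 1s: 3

3


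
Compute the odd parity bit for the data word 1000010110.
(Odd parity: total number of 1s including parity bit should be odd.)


Number of 1s in data: 4
Parity bit: 1

1


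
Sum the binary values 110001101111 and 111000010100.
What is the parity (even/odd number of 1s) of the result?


110001101111 = 3183
111000010100 = 3604
Sum = 6787 = 1101010000011
1s count = 6

even parity (6 ones in 1101010000011)


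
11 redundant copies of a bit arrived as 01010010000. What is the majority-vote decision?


Ones: 3 out of 11
Threshold: 6

0 (3/11 voted 1)


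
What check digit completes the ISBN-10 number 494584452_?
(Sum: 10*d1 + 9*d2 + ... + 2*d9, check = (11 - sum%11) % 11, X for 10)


Weighted sum: 291
291 mod 11 = 5

Check digit: 6


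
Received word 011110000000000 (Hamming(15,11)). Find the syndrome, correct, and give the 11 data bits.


Syndrome = 0: no error detected

Data: 11000000000 (no errors)


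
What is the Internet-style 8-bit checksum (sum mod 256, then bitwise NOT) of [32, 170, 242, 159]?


Sum = 603 mod 256 = 91
Complement = 164

164


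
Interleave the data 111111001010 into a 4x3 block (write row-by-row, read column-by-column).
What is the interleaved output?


Matrix:
  111
  111
  001
  010
Read columns: 110011011110

110011011110


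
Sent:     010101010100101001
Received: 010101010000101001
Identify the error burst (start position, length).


XOR: 000000000100000000

Burst at position 9, length 1


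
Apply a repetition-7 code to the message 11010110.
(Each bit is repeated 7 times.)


Each bit -> 7 copies

11111111111111000000011111110000000111111111111110000000


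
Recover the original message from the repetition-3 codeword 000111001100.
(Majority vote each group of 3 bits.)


Groups: 000, 111, 001, 100
Majority votes: 0100

0100


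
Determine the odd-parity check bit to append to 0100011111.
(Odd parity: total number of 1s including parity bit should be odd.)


Number of 1s in data: 6
Parity bit: 1

1


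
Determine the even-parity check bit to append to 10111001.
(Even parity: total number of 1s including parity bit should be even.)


Number of 1s in data: 5
Parity bit: 1

1


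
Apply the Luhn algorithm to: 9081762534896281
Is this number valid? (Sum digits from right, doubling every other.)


Luhn sum = 76
76 mod 10 = 6

Invalid (Luhn sum mod 10 = 6)


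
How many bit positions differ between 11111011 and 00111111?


XOR: 11000100
Count of 1s: 3

3


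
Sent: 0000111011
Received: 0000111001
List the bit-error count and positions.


XOR: 0000000010

1 error(s) at position(s): 8


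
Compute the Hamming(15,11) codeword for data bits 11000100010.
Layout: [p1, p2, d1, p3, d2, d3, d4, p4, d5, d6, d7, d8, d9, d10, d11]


Parity bits: p1=0, p2=1, p3=0, p4=0

011010000100010


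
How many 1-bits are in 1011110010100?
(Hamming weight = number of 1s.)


Counting 1s in 1011110010100

7


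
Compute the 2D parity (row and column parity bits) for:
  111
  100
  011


Row parities: 110
Column parities: 000

Row P: 110, Col P: 000, Corner: 0


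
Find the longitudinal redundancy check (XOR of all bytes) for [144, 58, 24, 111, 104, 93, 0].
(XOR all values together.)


XOR chain: 144 ^ 58 ^ 24 ^ 111 ^ 104 ^ 93 ^ 0 = 232

232


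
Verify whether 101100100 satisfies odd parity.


Number of 1s: 4

No, parity error (4 ones)
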